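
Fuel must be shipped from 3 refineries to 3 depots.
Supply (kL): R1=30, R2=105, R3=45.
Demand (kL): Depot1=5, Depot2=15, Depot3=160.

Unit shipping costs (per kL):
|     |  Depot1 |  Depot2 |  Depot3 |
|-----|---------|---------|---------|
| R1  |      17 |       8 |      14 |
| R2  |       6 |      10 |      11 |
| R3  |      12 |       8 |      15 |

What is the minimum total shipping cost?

2120

Optimal allocation:
  R1→Depot3: 30 × 14 = 420
  R2→Depot1: 5 × 6 = 30
  R2→Depot3: 100 × 11 = 1100
  R3→Depot2: 15 × 8 = 120
  R3→Depot3: 30 × 15 = 450
Total = 420 + 30 + 1100 + 120 + 450 = 2120.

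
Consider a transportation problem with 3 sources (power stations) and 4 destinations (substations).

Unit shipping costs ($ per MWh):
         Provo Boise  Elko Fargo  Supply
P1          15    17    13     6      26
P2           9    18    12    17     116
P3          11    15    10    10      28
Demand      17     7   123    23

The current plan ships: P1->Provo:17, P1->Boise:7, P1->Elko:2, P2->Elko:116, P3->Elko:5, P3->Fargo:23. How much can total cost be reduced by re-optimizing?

242

Current plan cost = 17·15 + 7·17 + 2·13 + 116·12 + 5·10 + 23·10 = $2072.
Optimal plan:
  P1→Boise: 3 × $17 = $51
  P1→Fargo: 23 × $6 = $138
  P2→Provo: 17 × $9 = $153
  P2→Elko: 99 × $12 = $1188
  P3→Boise: 4 × $15 = $60
  P3→Elko: 24 × $10 = $240
Optimal cost = $1830.
Saving = 2072 − 1830 = $242.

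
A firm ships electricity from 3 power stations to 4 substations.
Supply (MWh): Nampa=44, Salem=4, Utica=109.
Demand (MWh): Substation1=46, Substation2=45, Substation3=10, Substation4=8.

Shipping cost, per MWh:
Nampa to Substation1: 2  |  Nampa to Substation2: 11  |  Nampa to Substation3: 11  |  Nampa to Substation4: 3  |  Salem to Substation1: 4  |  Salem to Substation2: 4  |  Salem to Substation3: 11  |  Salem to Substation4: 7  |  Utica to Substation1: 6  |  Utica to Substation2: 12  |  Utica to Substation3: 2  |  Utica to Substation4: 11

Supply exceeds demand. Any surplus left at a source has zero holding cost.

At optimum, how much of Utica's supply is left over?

48

An optimal plan:
  Nampa->Substation1: 36 × 2 = 72
  Nampa->Substation4: 8 × 3 = 24
  Salem->Substation2: 4 × 4 = 16
  Utica->Substation1: 10 × 6 = 60
  Utica->Substation2: 41 × 12 = 492
  Utica->Substation3: 10 × 2 = 20
Total cost = 684.
Utica ships 61 of its 109, leaving 48.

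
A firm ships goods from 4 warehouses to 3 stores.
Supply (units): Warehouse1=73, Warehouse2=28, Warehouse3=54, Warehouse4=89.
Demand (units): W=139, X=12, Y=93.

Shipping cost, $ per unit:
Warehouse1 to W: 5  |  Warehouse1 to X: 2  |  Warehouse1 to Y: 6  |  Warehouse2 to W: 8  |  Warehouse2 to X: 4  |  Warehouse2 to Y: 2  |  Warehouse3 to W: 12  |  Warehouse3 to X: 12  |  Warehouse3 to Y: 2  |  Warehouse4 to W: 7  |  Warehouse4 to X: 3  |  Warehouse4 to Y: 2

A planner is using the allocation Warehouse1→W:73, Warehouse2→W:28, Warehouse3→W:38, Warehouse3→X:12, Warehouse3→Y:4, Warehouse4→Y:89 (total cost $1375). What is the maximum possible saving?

Current plan cost = 73·5 + 28·8 + 38·12 + 12·12 + 4·2 + 89·2 = $1375.
Optimal plan:
  Warehouse1→W: 73 × $5 = $365
  Warehouse2→Y: 28 × $2 = $56
  Warehouse3→Y: 54 × $2 = $108
  Warehouse4→W: 66 × $7 = $462
  Warehouse4→X: 12 × $3 = $36
  Warehouse4→Y: 11 × $2 = $22
Optimal cost = $1049.
Saving = 1375 − 1049 = $326.

326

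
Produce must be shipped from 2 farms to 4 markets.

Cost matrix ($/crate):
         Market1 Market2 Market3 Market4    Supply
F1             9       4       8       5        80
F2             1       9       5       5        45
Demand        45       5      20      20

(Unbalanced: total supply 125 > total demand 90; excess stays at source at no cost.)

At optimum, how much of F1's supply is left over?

35

Minimum-cost shipments:
  F1 to Market2: 5 crates
  F1 to Market3: 20 crates
  F1 to Market4: 20 crates
  F2 to Market1: 45 crates
Total cost = $325.
F1 ships 45 of its 80, leaving 35.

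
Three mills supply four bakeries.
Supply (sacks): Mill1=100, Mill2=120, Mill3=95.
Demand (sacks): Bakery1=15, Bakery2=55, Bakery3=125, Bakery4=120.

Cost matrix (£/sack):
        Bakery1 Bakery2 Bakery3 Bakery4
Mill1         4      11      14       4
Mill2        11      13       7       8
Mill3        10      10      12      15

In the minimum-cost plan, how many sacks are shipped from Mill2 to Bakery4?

20

Solving gives:
  Mill1–Bakery4: 100 × £4 = £400
  Mill2–Bakery3: 100 × £7 = £700
  Mill2–Bakery4: 20 × £8 = £160
  Mill3–Bakery1: 15 × £10 = £150
  Mill3–Bakery2: 55 × £10 = £550
  Mill3–Bakery3: 25 × £12 = £300
Total cost = £2260.
So Mill2→Bakery4 carries 20 sacks.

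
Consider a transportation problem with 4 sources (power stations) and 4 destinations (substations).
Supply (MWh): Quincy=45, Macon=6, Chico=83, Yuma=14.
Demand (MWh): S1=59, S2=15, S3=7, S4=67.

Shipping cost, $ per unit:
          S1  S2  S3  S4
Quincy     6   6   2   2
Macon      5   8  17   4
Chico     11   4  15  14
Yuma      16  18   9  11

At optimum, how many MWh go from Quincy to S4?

45

Optimal shipments:
  Quincy->S4: 45 × $2 = $90
  Macon->S4: 6 × $4 = $24
  Chico->S1: 59 × $11 = $649
  Chico->S2: 15 × $4 = $60
  Chico->S4: 9 × $14 = $126
  Yuma->S3: 7 × $9 = $63
  Yuma->S4: 7 × $11 = $77
Total cost = $1089.
So Quincy→S4 carries 45 MWh.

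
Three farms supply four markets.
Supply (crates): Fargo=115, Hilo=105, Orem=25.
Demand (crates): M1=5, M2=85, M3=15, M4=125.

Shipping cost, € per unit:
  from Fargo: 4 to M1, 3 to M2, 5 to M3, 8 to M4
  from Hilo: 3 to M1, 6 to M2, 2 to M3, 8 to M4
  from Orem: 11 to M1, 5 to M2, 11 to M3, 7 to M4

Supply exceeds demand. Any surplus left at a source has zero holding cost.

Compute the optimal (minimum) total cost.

1275

Optimal allocation:
  Fargo to M2: 85 × €3 = €255
  Fargo to M4: 30 × €8 = €240
  Hilo to M1: 5 × €3 = €15
  Hilo to M3: 15 × €2 = €30
  Hilo to M4: 70 × €8 = €560
  Orem to M4: 25 × €7 = €175
Total = 255 + 240 + 15 + 30 + 560 + 175 = €1275.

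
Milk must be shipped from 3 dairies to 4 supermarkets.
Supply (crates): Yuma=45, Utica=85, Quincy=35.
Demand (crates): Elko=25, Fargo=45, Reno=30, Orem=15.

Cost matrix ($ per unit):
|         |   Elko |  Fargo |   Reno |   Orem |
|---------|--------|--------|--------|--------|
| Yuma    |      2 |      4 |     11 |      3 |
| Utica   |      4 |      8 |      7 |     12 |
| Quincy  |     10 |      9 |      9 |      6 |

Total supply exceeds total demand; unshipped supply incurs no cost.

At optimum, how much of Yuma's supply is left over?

0

An optimal plan:
  Yuma->Fargo: 45 × $4 = $180
  Utica->Elko: 25 × $4 = $100
  Utica->Reno: 30 × $7 = $210
  Quincy->Orem: 15 × $6 = $90
Total cost = $580.
Yuma ships 45 of its 45, leaving 0.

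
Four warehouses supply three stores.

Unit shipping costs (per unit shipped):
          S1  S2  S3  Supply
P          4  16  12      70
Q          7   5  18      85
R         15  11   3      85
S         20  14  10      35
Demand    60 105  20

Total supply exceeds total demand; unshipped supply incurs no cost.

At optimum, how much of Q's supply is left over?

An optimal plan:
  P to S1: 60 × 4 = 240
  Q to S2: 85 × 5 = 425
  R to S2: 20 × 11 = 220
  R to S3: 20 × 3 = 60
Total cost = 945.
Q ships 85 of its 85, leaving 0.

0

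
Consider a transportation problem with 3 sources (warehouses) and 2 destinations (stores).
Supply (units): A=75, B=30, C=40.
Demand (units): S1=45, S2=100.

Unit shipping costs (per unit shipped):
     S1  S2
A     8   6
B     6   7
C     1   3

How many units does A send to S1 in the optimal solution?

0

Optimal shipments:
  A->S2: 75 × 6 = 450
  B->S1: 5 × 6 = 30
  B->S2: 25 × 7 = 175
  C->S1: 40 × 1 = 40
Total cost = 695.
The route A→S1 is not used.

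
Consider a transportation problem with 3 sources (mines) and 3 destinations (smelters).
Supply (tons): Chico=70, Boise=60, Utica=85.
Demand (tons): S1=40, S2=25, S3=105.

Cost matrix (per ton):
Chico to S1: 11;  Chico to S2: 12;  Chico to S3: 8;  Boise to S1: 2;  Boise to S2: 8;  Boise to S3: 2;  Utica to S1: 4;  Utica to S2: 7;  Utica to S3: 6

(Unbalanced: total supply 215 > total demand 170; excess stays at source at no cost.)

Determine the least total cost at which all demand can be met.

Optimal allocation:
  Chico–S3: 25 × 8 = 200
  Boise–S3: 60 × 2 = 120
  Utica–S1: 40 × 4 = 160
  Utica–S2: 25 × 7 = 175
  Utica–S3: 20 × 6 = 120
Total = 200 + 120 + 160 + 175 + 120 = 775.

775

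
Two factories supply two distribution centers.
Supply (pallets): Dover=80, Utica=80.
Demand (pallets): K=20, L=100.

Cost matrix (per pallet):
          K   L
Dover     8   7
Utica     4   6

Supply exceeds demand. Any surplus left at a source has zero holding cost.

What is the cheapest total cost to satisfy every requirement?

One minimum-cost allocation:
  Dover->L: 40 × 7 = 280
  Utica->K: 20 × 4 = 80
  Utica->L: 60 × 6 = 360
Total = 280 + 80 + 360 = 720.

720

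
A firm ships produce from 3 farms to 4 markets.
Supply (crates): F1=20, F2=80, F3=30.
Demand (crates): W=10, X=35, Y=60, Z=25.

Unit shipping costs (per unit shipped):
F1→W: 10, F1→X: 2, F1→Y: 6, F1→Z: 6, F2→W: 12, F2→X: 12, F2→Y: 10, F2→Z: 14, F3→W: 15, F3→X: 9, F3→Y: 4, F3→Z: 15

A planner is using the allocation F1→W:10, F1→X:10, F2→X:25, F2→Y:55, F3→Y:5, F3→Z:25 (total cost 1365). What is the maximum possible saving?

255

Current plan cost = 10·10 + 10·2 + 25·12 + 55·10 + 5·4 + 25·15 = 1365.
Optimal plan:
  F1->X: 20 × 2 = 40
  F2->W: 10 × 12 = 120
  F2->X: 15 × 12 = 180
  F2->Y: 30 × 10 = 300
  F2->Z: 25 × 14 = 350
  F3->Y: 30 × 4 = 120
Optimal cost = 1110.
Saving = 1365 − 1110 = 255.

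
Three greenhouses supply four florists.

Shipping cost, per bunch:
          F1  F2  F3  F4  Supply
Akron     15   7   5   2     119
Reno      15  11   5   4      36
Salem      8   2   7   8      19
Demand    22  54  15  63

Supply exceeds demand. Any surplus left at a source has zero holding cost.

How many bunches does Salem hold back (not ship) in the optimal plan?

An optimal plan:
  Akron–F2: 54 × 7 = 378
  Akron–F3: 2 × 5 = 10
  Akron–F4: 63 × 2 = 126
  Reno–F1: 3 × 15 = 45
  Reno–F3: 13 × 5 = 65
  Salem–F1: 19 × 8 = 152
Total cost = 776.
Salem ships 19 of its 19, leaving 0.

0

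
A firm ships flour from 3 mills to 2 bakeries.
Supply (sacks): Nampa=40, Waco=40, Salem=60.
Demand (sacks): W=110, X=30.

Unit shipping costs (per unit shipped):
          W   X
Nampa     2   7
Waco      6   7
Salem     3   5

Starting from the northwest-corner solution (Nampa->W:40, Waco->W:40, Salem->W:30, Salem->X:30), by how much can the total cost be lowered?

30

Current plan cost = 40·2 + 40·6 + 30·3 + 30·5 = 560.
Optimal plan:
  Nampa to W: 40 × 2 = 80
  Waco to W: 10 × 6 = 60
  Waco to X: 30 × 7 = 210
  Salem to W: 60 × 3 = 180
Optimal cost = 530.
Saving = 560 − 530 = 30.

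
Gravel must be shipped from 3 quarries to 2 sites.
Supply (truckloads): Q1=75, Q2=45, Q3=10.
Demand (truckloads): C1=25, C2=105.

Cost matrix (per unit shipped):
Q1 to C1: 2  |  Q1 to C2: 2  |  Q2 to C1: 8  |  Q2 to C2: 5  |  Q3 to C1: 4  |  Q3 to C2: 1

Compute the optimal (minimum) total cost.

385

Optimal allocation:
  Q1→C1: 25 × 2 = 50
  Q1→C2: 50 × 2 = 100
  Q2→C2: 45 × 5 = 225
  Q3→C2: 10 × 1 = 10
Total = 50 + 100 + 225 + 10 = 385.
(Supply check: Q1 ships 75; Q2 ships 45; Q3 ships 10.)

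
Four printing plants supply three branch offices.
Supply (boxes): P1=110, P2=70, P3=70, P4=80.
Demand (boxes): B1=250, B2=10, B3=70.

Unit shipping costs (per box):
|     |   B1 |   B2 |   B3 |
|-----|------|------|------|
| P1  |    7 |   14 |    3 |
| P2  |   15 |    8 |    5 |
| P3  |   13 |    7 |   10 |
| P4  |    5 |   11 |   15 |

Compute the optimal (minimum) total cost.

2370

Optimal allocation:
  P1 to B1: 110 boxes
  P2 to B3: 70 boxes
  P3 to B1: 60 boxes
  P3 to B2: 10 boxes
  P4 to B1: 80 boxes
Total cost = 2370.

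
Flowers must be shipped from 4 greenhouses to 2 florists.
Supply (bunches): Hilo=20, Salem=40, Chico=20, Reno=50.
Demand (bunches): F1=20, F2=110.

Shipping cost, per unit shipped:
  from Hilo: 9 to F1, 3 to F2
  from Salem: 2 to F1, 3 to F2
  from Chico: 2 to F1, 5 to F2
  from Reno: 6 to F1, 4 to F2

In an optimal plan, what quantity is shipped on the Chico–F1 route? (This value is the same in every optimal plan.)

The minimum-cost plan:
  Hilo->F2: 20 bunches
  Salem->F2: 40 bunches
  Chico->F1: 20 bunches
  Reno->F2: 50 bunches
Total cost = 420.
So Chico→F1 carries 20 bunches.

20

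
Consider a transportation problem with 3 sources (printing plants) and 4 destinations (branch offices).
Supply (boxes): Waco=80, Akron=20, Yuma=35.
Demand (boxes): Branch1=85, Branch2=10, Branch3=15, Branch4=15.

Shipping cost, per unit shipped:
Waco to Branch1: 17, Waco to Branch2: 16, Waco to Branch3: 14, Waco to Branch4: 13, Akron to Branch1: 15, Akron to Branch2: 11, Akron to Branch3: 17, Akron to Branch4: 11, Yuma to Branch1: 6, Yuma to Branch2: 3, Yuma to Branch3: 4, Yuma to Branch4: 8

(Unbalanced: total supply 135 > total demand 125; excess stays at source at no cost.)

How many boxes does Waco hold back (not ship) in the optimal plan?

10

Minimum-cost shipments:
  Waco→Branch1: 40 boxes
  Waco→Branch3: 15 boxes
  Waco→Branch4: 15 boxes
  Akron→Branch1: 10 boxes
  Akron→Branch2: 10 boxes
  Yuma→Branch1: 35 boxes
Total cost = 1555.
Waco ships 70 of its 80, leaving 10.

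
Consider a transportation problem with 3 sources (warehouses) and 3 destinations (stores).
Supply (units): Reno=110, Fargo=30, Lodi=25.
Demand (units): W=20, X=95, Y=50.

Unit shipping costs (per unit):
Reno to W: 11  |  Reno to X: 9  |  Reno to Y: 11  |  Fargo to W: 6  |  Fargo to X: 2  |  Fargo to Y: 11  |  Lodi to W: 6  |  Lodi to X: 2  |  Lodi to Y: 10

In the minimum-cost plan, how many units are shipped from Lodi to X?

25

Solving gives:
  Reno→W: 20 × 11 = 220
  Reno→X: 40 × 9 = 360
  Reno→Y: 50 × 11 = 550
  Fargo→X: 30 × 2 = 60
  Lodi→X: 25 × 2 = 50
Total cost = 1240.
So Lodi→X carries 25 units.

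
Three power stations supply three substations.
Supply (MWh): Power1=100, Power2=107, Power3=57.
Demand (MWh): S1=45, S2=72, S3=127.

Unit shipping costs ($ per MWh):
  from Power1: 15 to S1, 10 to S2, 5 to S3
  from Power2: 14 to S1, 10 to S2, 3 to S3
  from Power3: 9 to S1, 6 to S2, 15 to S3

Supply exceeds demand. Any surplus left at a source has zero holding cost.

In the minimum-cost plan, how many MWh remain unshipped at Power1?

Minimum-cost shipments:
  Power1 to S2: 60 × $10 = $600
  Power1 to S3: 20 × $5 = $100
  Power2 to S3: 107 × $3 = $321
  Power3 to S1: 45 × $9 = $405
  Power3 to S2: 12 × $6 = $72
Total cost = $1498.
Power1 ships 80 of its 100, leaving 20.

20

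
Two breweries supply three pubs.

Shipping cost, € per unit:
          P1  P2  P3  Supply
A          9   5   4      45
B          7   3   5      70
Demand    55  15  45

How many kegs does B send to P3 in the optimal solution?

The minimum-cost plan:
  A to P3: 45 × €4 = €180
  B to P1: 55 × €7 = €385
  B to P2: 15 × €3 = €45
Total cost = €610.
The route B→P3 is not used.

0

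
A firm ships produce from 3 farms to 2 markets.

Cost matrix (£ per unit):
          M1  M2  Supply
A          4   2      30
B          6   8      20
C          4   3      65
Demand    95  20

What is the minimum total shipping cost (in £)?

One minimum-cost allocation:
  A->M1: 10 × £4 = £40
  A->M2: 20 × £2 = £40
  B->M1: 20 × £6 = £120
  C->M1: 65 × £4 = £260
Total = 40 + 40 + 120 + 260 = £460.
(Supply check: A ships 30; B ships 20; C ships 65.)

460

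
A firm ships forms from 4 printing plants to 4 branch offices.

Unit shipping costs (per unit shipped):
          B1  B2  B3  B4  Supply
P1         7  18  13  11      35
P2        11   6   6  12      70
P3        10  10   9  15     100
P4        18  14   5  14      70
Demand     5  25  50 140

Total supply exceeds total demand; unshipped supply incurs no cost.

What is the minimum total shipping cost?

One minimum-cost allocation:
  P1→B4: 35 × 11 = 385
  P2→B2: 25 × 6 = 150
  P2→B4: 45 × 12 = 540
  P3→B1: 5 × 10 = 50
  P3→B4: 40 × 15 = 600
  P4→B3: 50 × 5 = 250
  P4→B4: 20 × 14 = 280
Total = 385 + 150 + 540 + 50 + 600 + 250 + 280 = 2255.

2255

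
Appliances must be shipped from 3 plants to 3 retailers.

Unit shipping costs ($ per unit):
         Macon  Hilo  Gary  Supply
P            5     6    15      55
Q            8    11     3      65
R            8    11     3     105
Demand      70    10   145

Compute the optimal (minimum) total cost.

Optimal allocation:
  P–Macon: 45 units
  P–Hilo: 10 units
  Q–Gary: 65 units
  R–Macon: 25 units
  R–Gary: 80 units
Total cost = $920.

920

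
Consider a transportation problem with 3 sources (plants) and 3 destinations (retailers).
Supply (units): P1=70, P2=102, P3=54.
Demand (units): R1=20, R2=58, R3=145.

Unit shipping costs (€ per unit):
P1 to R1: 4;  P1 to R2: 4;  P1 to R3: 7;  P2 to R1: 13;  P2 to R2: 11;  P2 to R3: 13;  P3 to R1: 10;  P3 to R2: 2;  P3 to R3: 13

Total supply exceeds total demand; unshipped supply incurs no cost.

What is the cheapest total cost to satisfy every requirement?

1813

An optimal shipping plan:
  P1->R1: 20 × €4 = €80
  P1->R2: 4 × €4 = €16
  P1->R3: 46 × €7 = €322
  P2->R3: 99 × €13 = €1287
  P3->R2: 54 × €2 = €108
Total = 80 + 16 + 322 + 1287 + 108 = €1813.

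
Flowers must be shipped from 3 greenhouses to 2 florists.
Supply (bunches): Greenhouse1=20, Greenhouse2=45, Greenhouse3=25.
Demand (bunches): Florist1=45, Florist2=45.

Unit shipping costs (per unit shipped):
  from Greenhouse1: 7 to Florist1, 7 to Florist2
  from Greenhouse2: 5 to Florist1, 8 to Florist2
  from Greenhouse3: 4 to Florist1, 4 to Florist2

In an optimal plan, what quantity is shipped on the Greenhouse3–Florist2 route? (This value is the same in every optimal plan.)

Optimal shipments:
  Greenhouse1–Florist2: 20 × 7 = 140
  Greenhouse2–Florist1: 45 × 5 = 225
  Greenhouse3–Florist2: 25 × 4 = 100
Total cost = 465.
So Greenhouse3→Florist2 carries 25 bunches.

25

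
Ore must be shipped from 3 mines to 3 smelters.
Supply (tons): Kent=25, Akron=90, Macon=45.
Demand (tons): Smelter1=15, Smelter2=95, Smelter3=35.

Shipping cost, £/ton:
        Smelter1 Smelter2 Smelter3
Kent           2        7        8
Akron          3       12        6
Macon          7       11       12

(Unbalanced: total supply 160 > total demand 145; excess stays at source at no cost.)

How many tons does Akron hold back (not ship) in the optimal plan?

Minimum-cost shipments:
  Kent→Smelter2: 25 tons
  Akron→Smelter1: 15 tons
  Akron→Smelter2: 25 tons
  Akron→Smelter3: 35 tons
  Macon→Smelter2: 45 tons
Total cost = £1225.
Akron ships 75 of its 90, leaving 15.

15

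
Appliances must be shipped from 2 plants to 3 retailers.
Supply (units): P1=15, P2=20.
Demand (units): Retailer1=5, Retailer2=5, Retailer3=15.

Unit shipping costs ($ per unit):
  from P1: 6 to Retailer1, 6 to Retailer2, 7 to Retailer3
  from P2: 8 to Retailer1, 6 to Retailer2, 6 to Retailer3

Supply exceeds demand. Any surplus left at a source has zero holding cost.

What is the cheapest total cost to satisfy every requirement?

An optimal shipping plan:
  P1 to Retailer1: 5 × $6 = $30
  P1 to Retailer2: 5 × $6 = $30
  P2 to Retailer3: 15 × $6 = $90
Total = 30 + 30 + 90 = $150.
(Supply check: P1 ships 10; P2 ships 15.)

150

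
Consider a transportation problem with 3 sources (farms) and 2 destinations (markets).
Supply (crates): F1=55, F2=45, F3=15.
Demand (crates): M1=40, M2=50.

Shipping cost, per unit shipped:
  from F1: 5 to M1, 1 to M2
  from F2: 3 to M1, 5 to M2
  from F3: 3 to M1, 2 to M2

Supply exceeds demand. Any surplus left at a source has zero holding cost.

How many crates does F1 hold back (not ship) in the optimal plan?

Minimum-cost shipments:
  F1→M2: 50 × 1 = 50
  F2→M1: 25 × 3 = 75
  F3→M1: 15 × 3 = 45
Total cost = 170.
F1 ships 50 of its 55, leaving 5.

5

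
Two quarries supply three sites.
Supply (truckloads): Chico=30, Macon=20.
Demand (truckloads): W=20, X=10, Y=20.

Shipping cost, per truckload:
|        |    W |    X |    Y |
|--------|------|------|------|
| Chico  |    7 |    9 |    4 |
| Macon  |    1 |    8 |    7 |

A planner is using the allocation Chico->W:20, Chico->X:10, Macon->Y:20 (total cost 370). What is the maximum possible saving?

Current plan cost = 20·7 + 10·9 + 20·7 = 370.
Optimal plan:
  Chico->X: 10 truckloads
  Chico->Y: 20 truckloads
  Macon->W: 20 truckloads
Optimal cost = 190.
Saving = 370 − 190 = 180.

180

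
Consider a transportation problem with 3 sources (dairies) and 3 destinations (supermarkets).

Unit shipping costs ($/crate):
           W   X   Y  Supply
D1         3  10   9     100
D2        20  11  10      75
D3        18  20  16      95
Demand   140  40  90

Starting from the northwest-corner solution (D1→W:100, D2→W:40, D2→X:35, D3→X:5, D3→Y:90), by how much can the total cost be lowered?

335

Current plan cost = 100·3 + 40·20 + 35·11 + 5·20 + 90·16 = $3025.
Optimal plan:
  D1 to W: 100 × $3 = $300
  D2 to X: 40 × $11 = $440
  D2 to Y: 35 × $10 = $350
  D3 to W: 40 × $18 = $720
  D3 to Y: 55 × $16 = $880
Optimal cost = $2690.
Saving = 3025 − 2690 = $335.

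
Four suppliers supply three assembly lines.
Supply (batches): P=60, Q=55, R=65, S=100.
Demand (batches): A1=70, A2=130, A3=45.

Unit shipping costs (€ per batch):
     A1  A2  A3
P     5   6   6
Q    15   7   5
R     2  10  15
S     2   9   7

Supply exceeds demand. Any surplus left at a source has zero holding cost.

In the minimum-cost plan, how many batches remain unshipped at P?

An optimal plan:
  P->A2: 60 × €6 = €360
  Q->A2: 55 × €7 = €385
  R->A1: 65 × €2 = €130
  S->A1: 5 × €2 = €10
  S->A2: 15 × €9 = €135
  S->A3: 45 × €7 = €315
Total cost = €1335.
P ships 60 of its 60, leaving 0.

0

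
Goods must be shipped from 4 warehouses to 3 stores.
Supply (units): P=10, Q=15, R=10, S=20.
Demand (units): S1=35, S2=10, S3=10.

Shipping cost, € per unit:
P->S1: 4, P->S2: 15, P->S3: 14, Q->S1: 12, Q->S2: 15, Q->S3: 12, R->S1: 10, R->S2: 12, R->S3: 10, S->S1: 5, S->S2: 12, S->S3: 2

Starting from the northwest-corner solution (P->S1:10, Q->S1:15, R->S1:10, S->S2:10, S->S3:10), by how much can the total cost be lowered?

Current plan cost = 10·4 + 15·12 + 10·10 + 10·12 + 10·2 = €460.
Optimal plan:
  P→S1: 10 × €4 = €40
  Q→S1: 15 × €12 = €180
  R→S2: 10 × €12 = €120
  S→S1: 10 × €5 = €50
  S→S3: 10 × €2 = €20
Optimal cost = €410.
Saving = 460 − 410 = €50.

50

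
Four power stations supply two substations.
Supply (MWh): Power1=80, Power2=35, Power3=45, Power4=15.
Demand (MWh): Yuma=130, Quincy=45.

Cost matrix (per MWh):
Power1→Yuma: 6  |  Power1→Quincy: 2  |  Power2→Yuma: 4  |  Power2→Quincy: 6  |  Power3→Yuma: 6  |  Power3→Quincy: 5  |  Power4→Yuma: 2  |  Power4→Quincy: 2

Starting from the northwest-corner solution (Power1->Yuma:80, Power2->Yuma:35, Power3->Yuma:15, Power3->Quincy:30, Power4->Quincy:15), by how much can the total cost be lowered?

Current plan cost = 80·6 + 35·4 + 15·6 + 30·5 + 15·2 = 890.
Optimal plan:
  Power1->Yuma: 35 × 6 = 210
  Power1->Quincy: 45 × 2 = 90
  Power2->Yuma: 35 × 4 = 140
  Power3->Yuma: 45 × 6 = 270
  Power4->Yuma: 15 × 2 = 30
Optimal cost = 740.
Saving = 890 − 740 = 150.

150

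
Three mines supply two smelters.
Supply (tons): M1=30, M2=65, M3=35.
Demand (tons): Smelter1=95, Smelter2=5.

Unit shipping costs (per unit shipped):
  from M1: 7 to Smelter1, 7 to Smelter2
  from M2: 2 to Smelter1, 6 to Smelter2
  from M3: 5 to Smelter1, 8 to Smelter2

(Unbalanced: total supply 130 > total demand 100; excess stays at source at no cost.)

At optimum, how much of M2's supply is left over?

0

An optimal plan:
  M1–Smelter2: 5 × 7 = 35
  M2–Smelter1: 65 × 2 = 130
  M3–Smelter1: 30 × 5 = 150
Total cost = 315.
M2 ships 65 of its 65, leaving 0.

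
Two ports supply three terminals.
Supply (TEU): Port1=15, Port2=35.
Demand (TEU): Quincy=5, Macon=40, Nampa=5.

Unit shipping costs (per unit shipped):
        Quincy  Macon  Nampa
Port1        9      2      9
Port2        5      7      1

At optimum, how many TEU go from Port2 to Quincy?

5

Solving gives:
  Port1→Macon: 15 × 2 = 30
  Port2→Quincy: 5 × 5 = 25
  Port2→Macon: 25 × 7 = 175
  Port2→Nampa: 5 × 1 = 5
Total cost = 235.
So Port2→Quincy carries 5 TEU.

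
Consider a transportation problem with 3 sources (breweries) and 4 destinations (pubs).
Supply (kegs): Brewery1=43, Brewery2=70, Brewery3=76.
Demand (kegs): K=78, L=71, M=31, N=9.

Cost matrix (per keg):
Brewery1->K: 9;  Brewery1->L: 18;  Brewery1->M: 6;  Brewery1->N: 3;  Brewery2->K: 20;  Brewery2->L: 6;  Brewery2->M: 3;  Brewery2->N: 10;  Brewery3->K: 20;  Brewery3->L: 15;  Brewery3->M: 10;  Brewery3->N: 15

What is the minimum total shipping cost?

An optimal shipping plan:
  Brewery1→K: 34 kegs
  Brewery1→N: 9 kegs
  Brewery2→L: 70 kegs
  Brewery3→K: 44 kegs
  Brewery3→L: 1 kegs
  Brewery3→M: 31 kegs
Total cost = 1958.

1958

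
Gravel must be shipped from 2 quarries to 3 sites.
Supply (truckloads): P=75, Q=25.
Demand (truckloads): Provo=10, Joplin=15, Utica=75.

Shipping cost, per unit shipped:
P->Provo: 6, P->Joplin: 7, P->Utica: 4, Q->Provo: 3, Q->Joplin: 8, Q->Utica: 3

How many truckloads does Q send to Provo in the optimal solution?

The minimum-cost plan:
  P→Joplin: 15 × 7 = 105
  P→Utica: 60 × 4 = 240
  Q→Provo: 10 × 3 = 30
  Q→Utica: 15 × 3 = 45
Total cost = 420.
So Q→Provo carries 10 truckloads.

10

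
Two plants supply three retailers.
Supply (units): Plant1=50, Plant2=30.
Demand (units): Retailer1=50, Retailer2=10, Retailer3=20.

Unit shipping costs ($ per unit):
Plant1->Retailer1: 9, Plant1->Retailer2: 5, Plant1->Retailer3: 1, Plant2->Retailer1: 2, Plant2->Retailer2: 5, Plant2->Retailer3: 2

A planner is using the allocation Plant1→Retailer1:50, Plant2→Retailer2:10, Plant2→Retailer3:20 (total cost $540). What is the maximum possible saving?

230

Current plan cost = 50·9 + 10·5 + 20·2 = $540.
Optimal plan:
  Plant1->Retailer1: 20 × $9 = $180
  Plant1->Retailer2: 10 × $5 = $50
  Plant1->Retailer3: 20 × $1 = $20
  Plant2->Retailer1: 30 × $2 = $60
Optimal cost = $310.
Saving = 540 − 310 = $230.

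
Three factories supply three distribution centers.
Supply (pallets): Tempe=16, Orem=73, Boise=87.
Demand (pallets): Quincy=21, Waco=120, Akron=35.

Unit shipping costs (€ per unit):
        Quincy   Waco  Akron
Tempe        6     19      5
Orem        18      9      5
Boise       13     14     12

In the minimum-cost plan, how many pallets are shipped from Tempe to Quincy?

Solving gives:
  Tempe to Quincy: 16 × €6 = €96
  Orem to Waco: 38 × €9 = €342
  Orem to Akron: 35 × €5 = €175
  Boise to Quincy: 5 × €13 = €65
  Boise to Waco: 82 × €14 = €1148
Total cost = €1826.
So Tempe→Quincy carries 16 pallets.

16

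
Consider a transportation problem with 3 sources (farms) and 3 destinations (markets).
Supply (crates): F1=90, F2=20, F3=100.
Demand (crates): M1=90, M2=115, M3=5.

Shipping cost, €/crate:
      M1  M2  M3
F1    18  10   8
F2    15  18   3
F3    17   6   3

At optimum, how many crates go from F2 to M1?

Optimal shipments:
  F1→M1: 75 × €18 = €1350
  F1→M2: 15 × €10 = €150
  F2→M1: 15 × €15 = €225
  F2→M3: 5 × €3 = €15
  F3→M2: 100 × €6 = €600
Total cost = €2340.
So F2→M1 carries 15 crates.

15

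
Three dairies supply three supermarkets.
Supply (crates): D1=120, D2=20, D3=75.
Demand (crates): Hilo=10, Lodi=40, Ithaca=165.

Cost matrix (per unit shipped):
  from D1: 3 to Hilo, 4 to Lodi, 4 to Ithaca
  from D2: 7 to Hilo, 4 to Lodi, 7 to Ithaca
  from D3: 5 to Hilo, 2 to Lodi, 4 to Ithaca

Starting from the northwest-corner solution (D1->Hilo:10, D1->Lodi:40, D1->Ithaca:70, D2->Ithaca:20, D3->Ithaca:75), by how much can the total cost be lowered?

Current plan cost = 10·3 + 40·4 + 70·4 + 20·7 + 75·4 = 910.
Optimal plan:
  D1 to Hilo: 10 × 3 = 30
  D1 to Ithaca: 110 × 4 = 440
  D2 to Lodi: 20 × 4 = 80
  D3 to Lodi: 20 × 2 = 40
  D3 to Ithaca: 55 × 4 = 220
Optimal cost = 810.
Saving = 910 − 810 = 100.

100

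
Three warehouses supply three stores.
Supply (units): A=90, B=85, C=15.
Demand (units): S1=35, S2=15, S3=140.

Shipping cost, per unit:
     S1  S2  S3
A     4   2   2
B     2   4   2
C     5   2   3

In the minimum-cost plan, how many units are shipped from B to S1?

Solving gives:
  A→S3: 90 × 2 = 180
  B→S1: 35 × 2 = 70
  B→S3: 50 × 2 = 100
  C→S2: 15 × 2 = 30
Total cost = 380.
So B→S1 carries 35 units.

35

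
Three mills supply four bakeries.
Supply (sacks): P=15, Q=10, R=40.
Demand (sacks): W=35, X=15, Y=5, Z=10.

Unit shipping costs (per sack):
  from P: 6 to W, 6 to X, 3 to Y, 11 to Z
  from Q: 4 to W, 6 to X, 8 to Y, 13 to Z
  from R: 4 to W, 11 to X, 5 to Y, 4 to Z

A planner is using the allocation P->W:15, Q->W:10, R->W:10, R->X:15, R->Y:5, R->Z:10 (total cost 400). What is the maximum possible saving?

Current plan cost = 15·6 + 10·4 + 10·4 + 15·11 + 5·5 + 10·4 = 400.
Optimal plan:
  P–X: 10 × 6 = 60
  P–Y: 5 × 3 = 15
  Q–W: 5 × 4 = 20
  Q–X: 5 × 6 = 30
  R–W: 30 × 4 = 120
  R–Z: 10 × 4 = 40
Optimal cost = 285.
Saving = 400 − 285 = 115.

115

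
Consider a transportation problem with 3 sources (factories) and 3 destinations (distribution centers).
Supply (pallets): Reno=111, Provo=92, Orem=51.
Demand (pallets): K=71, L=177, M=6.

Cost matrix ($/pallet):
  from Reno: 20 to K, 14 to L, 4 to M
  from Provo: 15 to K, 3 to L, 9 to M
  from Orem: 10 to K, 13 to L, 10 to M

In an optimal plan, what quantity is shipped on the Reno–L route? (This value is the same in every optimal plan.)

85

The minimum-cost plan:
  Reno to K: 20 × $20 = $400
  Reno to L: 85 × $14 = $1190
  Reno to M: 6 × $4 = $24
  Provo to L: 92 × $3 = $276
  Orem to K: 51 × $10 = $510
Total cost = $2400.
So Reno→L carries 85 pallets.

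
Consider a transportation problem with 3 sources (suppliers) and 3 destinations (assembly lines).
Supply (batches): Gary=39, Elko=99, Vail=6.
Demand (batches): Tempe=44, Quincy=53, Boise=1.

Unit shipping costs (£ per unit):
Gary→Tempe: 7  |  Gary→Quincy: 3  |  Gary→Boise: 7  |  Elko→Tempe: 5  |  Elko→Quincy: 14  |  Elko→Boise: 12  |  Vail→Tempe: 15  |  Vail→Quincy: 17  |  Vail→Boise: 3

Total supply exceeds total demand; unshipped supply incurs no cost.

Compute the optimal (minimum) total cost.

536

Optimal allocation:
  Gary–Quincy: 39 × £3 = £117
  Elko–Tempe: 44 × £5 = £220
  Elko–Quincy: 14 × £14 = £196
  Vail–Boise: 1 × £3 = £3
Total = 117 + 220 + 196 + 3 = £536.
(Supply check: Gary ships 39; Elko ships 58; Vail ships 1.)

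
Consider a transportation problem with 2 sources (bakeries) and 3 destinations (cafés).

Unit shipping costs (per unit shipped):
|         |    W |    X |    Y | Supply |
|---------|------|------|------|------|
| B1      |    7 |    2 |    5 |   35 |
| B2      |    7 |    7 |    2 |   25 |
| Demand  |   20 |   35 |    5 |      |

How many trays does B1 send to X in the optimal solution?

35

Optimal shipments:
  B1->X: 35 × 2 = 70
  B2->W: 20 × 7 = 140
  B2->Y: 5 × 2 = 10
Total cost = 220.
So B1→X carries 35 trays.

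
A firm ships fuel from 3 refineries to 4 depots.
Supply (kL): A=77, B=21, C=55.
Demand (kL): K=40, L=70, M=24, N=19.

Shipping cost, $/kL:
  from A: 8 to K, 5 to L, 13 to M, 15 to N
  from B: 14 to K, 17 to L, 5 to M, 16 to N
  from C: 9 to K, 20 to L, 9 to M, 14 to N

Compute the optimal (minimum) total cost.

1101

One minimum-cost allocation:
  A to K: 7 × $8 = $56
  A to L: 70 × $5 = $350
  B to M: 21 × $5 = $105
  C to K: 33 × $9 = $297
  C to M: 3 × $9 = $27
  C to N: 19 × $14 = $266
Total = 56 + 350 + 105 + 297 + 27 + 266 = $1101.
(Supply check: A ships 77; B ships 21; C ships 55.)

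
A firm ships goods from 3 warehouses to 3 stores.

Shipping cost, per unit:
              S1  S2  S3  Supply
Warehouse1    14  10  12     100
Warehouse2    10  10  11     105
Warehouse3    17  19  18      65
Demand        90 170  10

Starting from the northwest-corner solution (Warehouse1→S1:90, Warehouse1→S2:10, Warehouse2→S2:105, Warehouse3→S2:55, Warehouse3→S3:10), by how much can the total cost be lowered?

470

Current plan cost = 90·14 + 10·10 + 105·10 + 55·19 + 10·18 = 3635.
Optimal plan:
  Warehouse1 to S2: 100 × 10 = 1000
  Warehouse2 to S1: 25 × 10 = 250
  Warehouse2 to S2: 70 × 10 = 700
  Warehouse2 to S3: 10 × 11 = 110
  Warehouse3 to S1: 65 × 17 = 1105
Optimal cost = 3165.
Saving = 3635 − 3165 = 470.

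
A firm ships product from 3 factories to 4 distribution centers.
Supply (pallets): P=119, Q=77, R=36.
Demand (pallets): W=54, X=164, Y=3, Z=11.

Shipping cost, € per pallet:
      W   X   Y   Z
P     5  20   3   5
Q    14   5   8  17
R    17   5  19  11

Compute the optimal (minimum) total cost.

1919

An optimal shipping plan:
  P to W: 54 pallets
  P to X: 51 pallets
  P to Y: 3 pallets
  P to Z: 11 pallets
  Q to X: 77 pallets
  R to X: 36 pallets
Total cost = €1919.
(Supply check: P ships 119; Q ships 77; R ships 36.)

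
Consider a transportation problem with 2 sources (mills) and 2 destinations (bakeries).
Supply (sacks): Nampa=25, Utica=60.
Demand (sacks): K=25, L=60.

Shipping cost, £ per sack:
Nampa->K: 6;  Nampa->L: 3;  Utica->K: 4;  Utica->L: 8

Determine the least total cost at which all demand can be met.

An optimal shipping plan:
  Nampa→L: 25 × £3 = £75
  Utica→K: 25 × £4 = £100
  Utica→L: 35 × £8 = £280
Total = 75 + 100 + 280 = £455.
(Supply check: Nampa ships 25; Utica ships 60.)

455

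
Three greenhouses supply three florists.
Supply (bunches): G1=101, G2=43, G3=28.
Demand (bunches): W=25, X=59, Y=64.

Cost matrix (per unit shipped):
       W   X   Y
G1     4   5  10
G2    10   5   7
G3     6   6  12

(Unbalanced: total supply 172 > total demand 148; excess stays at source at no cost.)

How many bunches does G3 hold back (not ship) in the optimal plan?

24

An optimal plan:
  G1 to W: 25 × 4 = 100
  G1 to X: 55 × 5 = 275
  G1 to Y: 21 × 10 = 210
  G2 to Y: 43 × 7 = 301
  G3 to X: 4 × 6 = 24
Total cost = 910.
G3 ships 4 of its 28, leaving 24.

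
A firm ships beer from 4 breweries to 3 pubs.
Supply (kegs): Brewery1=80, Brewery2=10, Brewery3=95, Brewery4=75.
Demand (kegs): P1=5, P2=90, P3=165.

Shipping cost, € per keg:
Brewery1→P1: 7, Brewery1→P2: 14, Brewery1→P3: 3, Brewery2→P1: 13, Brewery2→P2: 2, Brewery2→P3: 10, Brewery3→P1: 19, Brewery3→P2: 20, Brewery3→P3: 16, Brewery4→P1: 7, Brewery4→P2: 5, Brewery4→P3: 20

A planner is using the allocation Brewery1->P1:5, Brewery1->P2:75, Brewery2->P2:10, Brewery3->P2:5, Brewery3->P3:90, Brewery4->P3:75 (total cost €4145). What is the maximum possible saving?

Current plan cost = 5·7 + 75·14 + 10·2 + 5·20 + 90·16 + 75·20 = €4145.
Optimal plan:
  Brewery1–P3: 80 × €3 = €240
  Brewery2–P2: 10 × €2 = €20
  Brewery3–P1: 5 × €19 = €95
  Brewery3–P2: 5 × €20 = €100
  Brewery3–P3: 85 × €16 = €1360
  Brewery4–P2: 75 × €5 = €375
Optimal cost = €2190.
Saving = 4145 − 2190 = €1955.

1955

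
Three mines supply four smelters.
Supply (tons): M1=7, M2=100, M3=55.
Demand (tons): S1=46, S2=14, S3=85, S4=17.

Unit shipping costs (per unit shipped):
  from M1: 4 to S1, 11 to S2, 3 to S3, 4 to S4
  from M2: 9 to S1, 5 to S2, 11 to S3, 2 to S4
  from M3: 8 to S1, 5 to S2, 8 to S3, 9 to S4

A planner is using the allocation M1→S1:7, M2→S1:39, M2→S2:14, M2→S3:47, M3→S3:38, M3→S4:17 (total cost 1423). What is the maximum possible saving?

Current plan cost = 7·4 + 39·9 + 14·5 + 47·11 + 38·8 + 17·9 = 1423.
Optimal plan:
  M1→S3: 7 × 3 = 21
  M2→S1: 46 × 9 = 414
  M2→S2: 14 × 5 = 70
  M2→S3: 23 × 11 = 253
  M2→S4: 17 × 2 = 34
  M3→S3: 55 × 8 = 440
Optimal cost = 1232.
Saving = 1423 − 1232 = 191.

191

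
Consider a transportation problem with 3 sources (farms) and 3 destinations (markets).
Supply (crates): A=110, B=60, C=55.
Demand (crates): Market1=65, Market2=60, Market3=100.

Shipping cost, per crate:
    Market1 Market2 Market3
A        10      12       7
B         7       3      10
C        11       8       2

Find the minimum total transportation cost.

One minimum-cost allocation:
  A–Market1: 65 crates
  A–Market3: 45 crates
  B–Market2: 60 crates
  C–Market3: 55 crates
Total cost = 1255.

1255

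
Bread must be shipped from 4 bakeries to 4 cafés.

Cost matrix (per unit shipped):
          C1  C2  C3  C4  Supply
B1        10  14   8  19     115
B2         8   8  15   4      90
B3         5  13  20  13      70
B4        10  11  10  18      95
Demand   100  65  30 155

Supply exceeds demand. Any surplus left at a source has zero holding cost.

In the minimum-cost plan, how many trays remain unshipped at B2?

An optimal plan:
  B1->C1: 65 × 10 = 650
  B1->C3: 30 × 8 = 240
  B2->C4: 90 × 4 = 360
  B3->C1: 5 × 5 = 25
  B3->C4: 65 × 13 = 845
  B4->C1: 30 × 10 = 300
  B4->C2: 65 × 11 = 715
Total cost = 3135.
B2 ships 90 of its 90, leaving 0.

0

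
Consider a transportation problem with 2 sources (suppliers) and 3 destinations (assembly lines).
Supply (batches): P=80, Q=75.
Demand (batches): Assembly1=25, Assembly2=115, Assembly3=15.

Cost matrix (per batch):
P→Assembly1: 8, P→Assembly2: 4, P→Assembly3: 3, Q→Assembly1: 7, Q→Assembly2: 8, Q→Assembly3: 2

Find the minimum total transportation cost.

805

One minimum-cost allocation:
  P->Assembly2: 80 × 4 = 320
  Q->Assembly1: 25 × 7 = 175
  Q->Assembly2: 35 × 8 = 280
  Q->Assembly3: 15 × 2 = 30
Total = 320 + 175 + 280 + 30 = 805.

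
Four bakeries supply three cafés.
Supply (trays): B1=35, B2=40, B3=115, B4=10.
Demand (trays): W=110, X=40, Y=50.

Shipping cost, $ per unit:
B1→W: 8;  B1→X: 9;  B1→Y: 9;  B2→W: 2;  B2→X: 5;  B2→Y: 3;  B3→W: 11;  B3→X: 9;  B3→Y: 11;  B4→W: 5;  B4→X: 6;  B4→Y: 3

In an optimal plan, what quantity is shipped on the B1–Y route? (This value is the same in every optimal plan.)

0

Solving gives:
  B1->W: 35 × $8 = $280
  B2->W: 40 × $2 = $80
  B3->W: 35 × $11 = $385
  B3->X: 40 × $9 = $360
  B3->Y: 40 × $11 = $440
  B4->Y: 10 × $3 = $30
Total cost = $1575.
The route B1→Y is not used.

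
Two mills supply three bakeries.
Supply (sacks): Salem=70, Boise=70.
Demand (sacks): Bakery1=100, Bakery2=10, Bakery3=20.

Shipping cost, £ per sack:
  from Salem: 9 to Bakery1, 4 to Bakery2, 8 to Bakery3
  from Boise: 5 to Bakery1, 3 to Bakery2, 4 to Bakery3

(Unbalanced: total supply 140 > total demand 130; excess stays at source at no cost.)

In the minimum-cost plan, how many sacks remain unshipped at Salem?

10

Minimum-cost shipments:
  Salem→Bakery1: 30 × £9 = £270
  Salem→Bakery2: 10 × £4 = £40
  Salem→Bakery3: 20 × £8 = £160
  Boise→Bakery1: 70 × £5 = £350
Total cost = £820.
Salem ships 60 of its 70, leaving 10.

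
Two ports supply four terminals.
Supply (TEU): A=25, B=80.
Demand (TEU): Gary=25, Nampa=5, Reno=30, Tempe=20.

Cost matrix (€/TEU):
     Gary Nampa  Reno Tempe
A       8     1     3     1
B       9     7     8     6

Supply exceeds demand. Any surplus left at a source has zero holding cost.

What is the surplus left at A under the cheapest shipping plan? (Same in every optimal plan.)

0

Minimum-cost shipments:
  A->Nampa: 5 × €1 = €5
  A->Reno: 20 × €3 = €60
  B->Gary: 25 × €9 = €225
  B->Reno: 10 × €8 = €80
  B->Tempe: 20 × €6 = €120
Total cost = €490.
A ships 25 of its 25, leaving 0.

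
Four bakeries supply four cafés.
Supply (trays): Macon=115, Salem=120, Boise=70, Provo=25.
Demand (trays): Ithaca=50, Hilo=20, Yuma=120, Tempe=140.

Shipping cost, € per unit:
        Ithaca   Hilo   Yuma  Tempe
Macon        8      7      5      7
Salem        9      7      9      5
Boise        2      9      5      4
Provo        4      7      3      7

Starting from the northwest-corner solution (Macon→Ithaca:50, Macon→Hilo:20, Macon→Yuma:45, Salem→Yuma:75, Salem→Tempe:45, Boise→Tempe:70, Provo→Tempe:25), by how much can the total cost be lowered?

Current plan cost = 50·8 + 20·7 + 45·5 + 75·9 + 45·5 + 70·4 + 25·7 = €2120.
Optimal plan:
  Macon→Hilo: 20 × €7 = €140
  Macon→Yuma: 95 × €5 = €475
  Salem→Tempe: 120 × €5 = €600
  Boise→Ithaca: 50 × €2 = €100
  Boise→Tempe: 20 × €4 = €80
  Provo→Yuma: 25 × €3 = €75
Optimal cost = €1470.
Saving = 2120 − 1470 = €650.

650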